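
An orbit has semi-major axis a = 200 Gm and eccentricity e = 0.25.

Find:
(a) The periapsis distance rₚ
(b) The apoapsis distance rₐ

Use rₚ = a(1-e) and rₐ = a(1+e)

Convert to SI: a = 200 Gm = 2e+11 m.
(a) rₚ = a(1 − e) = 2e+11 · (1 − 0.25) = 2e+11 · 0.75 ≈ 1.5e+11 m = 150 Gm.
(b) rₐ = a(1 + e) = 2e+11 · (1 + 0.25) = 2e+11 · 1.25 ≈ 2.5e+11 m = 250 Gm.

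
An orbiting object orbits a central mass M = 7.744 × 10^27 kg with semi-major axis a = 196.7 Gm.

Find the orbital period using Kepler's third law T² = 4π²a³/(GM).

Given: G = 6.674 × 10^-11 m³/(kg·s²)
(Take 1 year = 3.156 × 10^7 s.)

Convert to SI: a = 196.7 Gm = 1.967e+11 m.
GM = G · M = 6.674e-11 · 7.744e+27 = 5.16835e+17 m³/s².
Kepler's third law: T = 2π √(a³ / GM).
Substituting a = 1.967e+11 m and GM = 5.16835e+17 m³/s²:
T = 2π √((1.967e+11)³ / 5.16835e+17) s
T ≈ 7.624e+08 s = 24.16 years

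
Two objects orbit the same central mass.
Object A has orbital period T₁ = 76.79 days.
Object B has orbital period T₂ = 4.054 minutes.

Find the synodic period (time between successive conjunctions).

Convert to SI: T₁ = 76.79 days = 6.63466e+06 s; T₂ = 4.054 minutes = 243.24 s.
T_syn = |T₁ · T₂ / (T₁ − T₂)|.
T_syn = |6.63466e+06 · 243.24 / (6.63466e+06 − 243.24)| s ≈ 243.2 s = 4.054 minutes.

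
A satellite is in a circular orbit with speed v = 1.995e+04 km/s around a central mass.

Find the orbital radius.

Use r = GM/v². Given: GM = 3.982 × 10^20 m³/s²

Convert to SI: v = 1.995e+04 km/s = 1.995e+07 m/s.
For a circular orbit, v² = GM / r, so r = GM / v².
r = 3.982e+20 / (1.995e+07)² m ≈ 1e+06 m = 1 Mm.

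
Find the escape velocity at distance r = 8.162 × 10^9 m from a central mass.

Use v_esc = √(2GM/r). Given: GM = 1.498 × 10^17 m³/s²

Escape velocity comes from setting total energy to zero: ½v² − GM/r = 0 ⇒ v_esc = √(2GM / r).
v_esc = √(2 · 1.498e+17 / 8.162e+09) m/s ≈ 6059 m/s = 6.059 km/s.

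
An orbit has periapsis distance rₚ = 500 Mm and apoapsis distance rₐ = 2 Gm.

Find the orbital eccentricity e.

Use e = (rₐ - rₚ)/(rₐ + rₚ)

Convert to SI: rₚ = 500 Mm = 5e+08 m; rₐ = 2 Gm = 2e+09 m.
e = (rₐ − rₚ) / (rₐ + rₚ).
e = (2e+09 − 5e+08) / (2e+09 + 5e+08) = 1.5e+09 / 2.5e+09 ≈ 0.6.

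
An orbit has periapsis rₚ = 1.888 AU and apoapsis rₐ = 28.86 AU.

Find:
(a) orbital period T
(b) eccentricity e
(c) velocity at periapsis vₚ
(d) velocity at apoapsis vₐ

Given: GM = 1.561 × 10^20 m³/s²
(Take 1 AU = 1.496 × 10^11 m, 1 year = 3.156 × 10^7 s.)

Convert to SI: rₚ = 1.888 AU = 2.82445e+11 m; rₐ = 28.86 AU = 4.31746e+12 m.
(a) With a = (rₚ + rₐ)/2 = 2.29995e+12 m, T = 2π √(a³/GM) = 2π √((2.29995e+12)³/1.561e+20) s ≈ 1.754e+09 s
(b) e = (rₐ − rₚ)/(rₐ + rₚ) = (4.31746e+12 − 2.82445e+11)/(4.31746e+12 + 2.82445e+11) ≈ 0.8772
(c) With a = (rₚ + rₐ)/2 = 2.29995e+12 m, vₚ = √(GM (2/rₚ − 1/a)) = √(1.561e+20 · (2/2.82445e+11 − 1/2.29995e+12)) m/s ≈ 3.221e+04 m/s
(d) With a = (rₚ + rₐ)/2 = 2.29995e+12 m, vₐ = √(GM (2/rₐ − 1/a)) = √(1.561e+20 · (2/4.31746e+12 − 1/2.29995e+12)) m/s ≈ 2107 m/s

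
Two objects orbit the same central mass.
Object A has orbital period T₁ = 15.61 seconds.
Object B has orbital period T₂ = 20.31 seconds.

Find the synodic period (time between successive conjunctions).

T_syn = |T₁ · T₂ / (T₁ − T₂)|.
T_syn = |15.61 · 20.31 / (15.61 − 20.31)| s ≈ 67.46 s = 1.124 minutes.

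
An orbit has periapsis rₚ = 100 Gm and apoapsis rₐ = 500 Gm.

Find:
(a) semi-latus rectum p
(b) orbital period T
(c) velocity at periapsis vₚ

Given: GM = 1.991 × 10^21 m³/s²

Convert to SI: rₚ = 100 Gm = 1e+11 m; rₐ = 500 Gm = 5e+11 m.
(a) From a = (rₚ + rₐ)/2 = 3e+11 m and e = (rₐ − rₚ)/(rₐ + rₚ) = 0.666667, p = a(1 − e²) = 3e+11 · (1 − (0.666667)²) ≈ 1.667e+11 m
(b) With a = (rₚ + rₐ)/2 = 3e+11 m, T = 2π √(a³/GM) = 2π √((3e+11)³/1.991e+21) s ≈ 2.314e+07 s
(c) With a = (rₚ + rₐ)/2 = 3e+11 m, vₚ = √(GM (2/rₚ − 1/a)) = √(1.991e+21 · (2/1e+11 − 1/3e+11)) m/s ≈ 1.822e+05 m/s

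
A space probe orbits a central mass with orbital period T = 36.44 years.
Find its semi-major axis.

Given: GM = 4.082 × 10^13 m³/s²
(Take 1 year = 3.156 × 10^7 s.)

Convert to SI: T = 36.44 years = 1.15005e+09 s.
Invert Kepler's third law: a = (GM · T² / (4π²))^(1/3).
Substituting T = 1.15005e+09 s and GM = 4.082e+13 m³/s²:
a = (4.082e+13 · (1.15005e+09)² / (4π²))^(1/3) m
a ≈ 1.11e+10 m = 1.11 × 10^10 m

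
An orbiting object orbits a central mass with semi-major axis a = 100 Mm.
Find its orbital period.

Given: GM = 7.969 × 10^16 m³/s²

Convert to SI: a = 100 Mm = 1e+08 m.
Kepler's third law: T = 2π √(a³ / GM).
Substituting a = 1e+08 m and GM = 7.969e+16 m³/s²:
T = 2π √((1e+08)³ / 7.969e+16) s
T ≈ 2.226e+04 s = 6.183 hours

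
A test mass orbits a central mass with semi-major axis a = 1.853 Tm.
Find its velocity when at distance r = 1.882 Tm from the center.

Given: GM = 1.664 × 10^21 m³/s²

Convert to SI: a = 1.853 Tm = 1.853e+12 m; r = 1.882 Tm = 1.882e+12 m.
Vis-viva: v = √(GM · (2/r − 1/a)).
2/r − 1/a = 2/1.882e+12 − 1/1.853e+12 = 5.23034e-13 m⁻¹.
v = √(1.664e+21 · 5.23034e-13) m/s ≈ 2.95e+04 m/s = 29.5 km/s.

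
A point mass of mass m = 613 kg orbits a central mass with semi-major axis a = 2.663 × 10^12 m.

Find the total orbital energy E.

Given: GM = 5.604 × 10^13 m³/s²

E = −GMm / (2a).
E = −5.604e+13 · 613 / (2 · 2.663e+12) J ≈ -6450 J = -6.45 kJ.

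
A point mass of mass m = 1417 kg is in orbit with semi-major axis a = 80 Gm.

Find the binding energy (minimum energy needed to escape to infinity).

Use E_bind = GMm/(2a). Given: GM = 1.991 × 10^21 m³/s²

Convert to SI: a = 80 Gm = 8e+10 m.
Total orbital energy is E = −GMm/(2a); binding energy is E_bind = −E = GMm/(2a).
E_bind = 1.991e+21 · 1417 / (2 · 8e+10) J ≈ 1.763e+13 J = 17.63 TJ.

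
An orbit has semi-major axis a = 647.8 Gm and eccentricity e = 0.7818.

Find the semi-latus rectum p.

Convert to SI: a = 647.8 Gm = 6.478e+11 m.
p = a (1 − e²).
p = 6.478e+11 · (1 − (0.7818)²) = 6.478e+11 · 0.388789 ≈ 2.519e+11 m = 251.9 Gm.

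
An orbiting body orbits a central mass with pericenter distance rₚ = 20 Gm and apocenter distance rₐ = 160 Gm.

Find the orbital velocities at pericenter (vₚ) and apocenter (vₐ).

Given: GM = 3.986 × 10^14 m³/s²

Convert to SI: rₚ = 20 Gm = 2e+10 m; rₐ = 160 Gm = 1.6e+11 m.
Use the vis-viva equation v² = GM(2/r − 1/a) with a = (rₚ + rₐ)/2 = (2e+10 + 1.6e+11)/2 = 9e+10 m.
vₚ = √(GM · (2/rₚ − 1/a)) = √(3.986e+14 · (2/2e+10 − 1/9e+10)) m/s ≈ 188.2 m/s = 188.2 m/s.
vₐ = √(GM · (2/rₐ − 1/a)) = √(3.986e+14 · (2/1.6e+11 − 1/9e+10)) m/s ≈ 23.53 m/s = 23.53 m/s.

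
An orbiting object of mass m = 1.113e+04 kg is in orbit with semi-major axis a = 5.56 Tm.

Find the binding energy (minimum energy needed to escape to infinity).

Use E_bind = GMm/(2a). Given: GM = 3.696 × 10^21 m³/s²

Convert to SI: a = 5.56 Tm = 5.56e+12 m.
Total orbital energy is E = −GMm/(2a); binding energy is E_bind = −E = GMm/(2a).
E_bind = 3.696e+21 · 1.113e+04 / (2 · 5.56e+12) J ≈ 3.699e+12 J = 3.699 TJ.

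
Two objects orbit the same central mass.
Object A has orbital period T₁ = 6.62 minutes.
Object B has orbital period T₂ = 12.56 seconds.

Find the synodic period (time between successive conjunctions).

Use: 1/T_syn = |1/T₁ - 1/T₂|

Convert to SI: T₁ = 6.62 minutes = 397.2 s.
T_syn = |T₁ · T₂ / (T₁ − T₂)|.
T_syn = |397.2 · 12.56 / (397.2 − 12.56)| s ≈ 12.97 s = 12.97 seconds.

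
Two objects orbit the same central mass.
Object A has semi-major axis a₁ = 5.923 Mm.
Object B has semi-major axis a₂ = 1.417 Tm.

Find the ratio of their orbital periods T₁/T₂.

Convert to SI: a₁ = 5.923 Mm = 5.923e+06 m; a₂ = 1.417 Tm = 1.417e+12 m.
From Kepler's third law, (T₁/T₂)² = (a₁/a₂)³, so T₁/T₂ = (a₁/a₂)^(3/2).
a₁/a₂ = 5.923e+06 / 1.417e+12 = 4.17996e-06.
T₁/T₂ = (4.17996e-06)^(3/2) ≈ 8.546e-09.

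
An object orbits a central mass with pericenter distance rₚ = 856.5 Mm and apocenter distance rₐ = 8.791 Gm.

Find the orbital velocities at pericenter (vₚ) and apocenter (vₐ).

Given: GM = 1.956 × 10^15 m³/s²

Convert to SI: rₚ = 856.5 Mm = 8.565e+08 m; rₐ = 8.791 Gm = 8.791e+09 m.
Use the vis-viva equation v² = GM(2/r − 1/a) with a = (rₚ + rₐ)/2 = (8.565e+08 + 8.791e+09)/2 = 4.82375e+09 m.
vₚ = √(GM · (2/rₚ − 1/a)) = √(1.956e+15 · (2/8.565e+08 − 1/4.82375e+09)) m/s ≈ 2040 m/s = 2.04 km/s.
vₐ = √(GM · (2/rₐ − 1/a)) = √(1.956e+15 · (2/8.791e+09 − 1/4.82375e+09)) m/s ≈ 198.8 m/s = 198.8 m/s.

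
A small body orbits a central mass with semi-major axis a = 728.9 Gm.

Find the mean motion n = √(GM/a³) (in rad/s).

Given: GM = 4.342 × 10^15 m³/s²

Convert to SI: a = 728.9 Gm = 7.289e+11 m.
n = √(GM / a³).
n = √(4.342e+15 / (7.289e+11)³) rad/s ≈ 1.059e-10 rad/s.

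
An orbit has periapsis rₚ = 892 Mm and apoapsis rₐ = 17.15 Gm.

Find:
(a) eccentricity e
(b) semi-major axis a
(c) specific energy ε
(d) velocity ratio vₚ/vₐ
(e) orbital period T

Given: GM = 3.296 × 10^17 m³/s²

Convert to SI: rₚ = 892 Mm = 8.92e+08 m; rₐ = 17.15 Gm = 1.715e+10 m.
(a) e = (rₐ − rₚ)/(rₐ + rₚ) = (1.715e+10 − 8.92e+08)/(1.715e+10 + 8.92e+08) ≈ 0.9011
(b) a = (rₚ + rₐ)/2 = (8.92e+08 + 1.715e+10)/2 ≈ 9.021e+09 m
(c) With a = (rₚ + rₐ)/2 = 9.021e+09 m, ε = −GM/(2a) = −3.296e+17/(2 · 9.021e+09) J/kg ≈ -1.827e+07 J/kg
(d) Conservation of angular momentum (rₚvₚ = rₐvₐ) gives vₚ/vₐ = rₐ/rₚ = 1.715e+10/8.92e+08 ≈ 19.23
(e) With a = (rₚ + rₐ)/2 = 9.021e+09 m, T = 2π √(a³/GM) = 2π √((9.021e+09)³/3.296e+17) s ≈ 9.377e+06 s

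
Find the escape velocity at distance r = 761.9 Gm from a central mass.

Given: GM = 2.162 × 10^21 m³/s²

Convert to SI: r = 761.9 Gm = 7.619e+11 m.
Escape velocity comes from setting total energy to zero: ½v² − GM/r = 0 ⇒ v_esc = √(2GM / r).
v_esc = √(2 · 2.162e+21 / 7.619e+11) m/s ≈ 7.533e+04 m/s = 75.33 km/s.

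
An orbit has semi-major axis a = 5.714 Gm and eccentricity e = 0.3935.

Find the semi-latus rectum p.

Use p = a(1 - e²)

Convert to SI: a = 5.714 Gm = 5.714e+09 m.
p = a (1 − e²).
p = 5.714e+09 · (1 − (0.3935)²) = 5.714e+09 · 0.845158 ≈ 4.829e+09 m = 4.829 Gm.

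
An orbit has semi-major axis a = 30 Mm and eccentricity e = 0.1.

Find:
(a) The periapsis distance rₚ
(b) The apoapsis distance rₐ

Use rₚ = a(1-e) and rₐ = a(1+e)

Convert to SI: a = 30 Mm = 3e+07 m.
(a) rₚ = a(1 − e) = 3e+07 · (1 − 0.1) = 3e+07 · 0.9 ≈ 2.7e+07 m = 27 Mm.
(b) rₐ = a(1 + e) = 3e+07 · (1 + 0.1) = 3e+07 · 1.1 ≈ 3.3e+07 m = 33 Mm.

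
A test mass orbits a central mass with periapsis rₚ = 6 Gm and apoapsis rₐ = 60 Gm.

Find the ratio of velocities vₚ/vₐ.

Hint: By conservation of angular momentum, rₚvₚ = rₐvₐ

Convert to SI: rₚ = 6 Gm = 6e+09 m; rₐ = 60 Gm = 6e+10 m.
Conservation of angular momentum gives rₚvₚ = rₐvₐ, so vₚ/vₐ = rₐ/rₚ.
vₚ/vₐ = 6e+10 / 6e+09 ≈ 10.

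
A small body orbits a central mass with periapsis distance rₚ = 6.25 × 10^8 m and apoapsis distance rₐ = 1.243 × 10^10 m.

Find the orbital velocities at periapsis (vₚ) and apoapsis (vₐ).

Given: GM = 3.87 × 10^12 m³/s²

Use the vis-viva equation v² = GM(2/r − 1/a) with a = (rₚ + rₐ)/2 = (6.25e+08 + 1.243e+10)/2 = 6.5275e+09 m.
vₚ = √(GM · (2/rₚ − 1/a)) = √(3.87e+12 · (2/6.25e+08 − 1/6.5275e+09)) m/s ≈ 108.6 m/s = 108.6 m/s.
vₐ = √(GM · (2/rₐ − 1/a)) = √(3.87e+12 · (2/1.243e+10 − 1/6.5275e+09)) m/s ≈ 5.46 m/s = 5.46 m/s.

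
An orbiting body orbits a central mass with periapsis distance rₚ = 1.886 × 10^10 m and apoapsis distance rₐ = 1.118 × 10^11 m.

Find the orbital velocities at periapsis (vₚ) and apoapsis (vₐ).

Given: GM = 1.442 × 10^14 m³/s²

Use the vis-viva equation v² = GM(2/r − 1/a) with a = (rₚ + rₐ)/2 = (1.886e+10 + 1.118e+11)/2 = 6.533e+10 m.
vₚ = √(GM · (2/rₚ − 1/a)) = √(1.442e+14 · (2/1.886e+10 − 1/6.533e+10)) m/s ≈ 114.4 m/s = 114.4 m/s.
vₐ = √(GM · (2/rₐ − 1/a)) = √(1.442e+14 · (2/1.118e+11 − 1/6.533e+10)) m/s ≈ 19.3 m/s = 19.3 m/s.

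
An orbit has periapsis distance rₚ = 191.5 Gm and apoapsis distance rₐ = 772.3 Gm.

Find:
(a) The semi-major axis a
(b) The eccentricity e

Convert to SI: rₚ = 191.5 Gm = 1.915e+11 m; rₐ = 772.3 Gm = 7.723e+11 m.
(a) a = (rₚ + rₐ) / 2 = (1.915e+11 + 7.723e+11) / 2 ≈ 4.819e+11 m = 481.9 Gm.
(b) e = (rₐ − rₚ) / (rₐ + rₚ) = (7.723e+11 − 1.915e+11) / (7.723e+11 + 1.915e+11) ≈ 0.6026.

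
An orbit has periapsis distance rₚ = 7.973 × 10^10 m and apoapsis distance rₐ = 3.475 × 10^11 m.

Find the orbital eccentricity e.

e = (rₐ − rₚ) / (rₐ + rₚ).
e = (3.475e+11 − 7.973e+10) / (3.475e+11 + 7.973e+10) = 2.6777e+11 / 4.2723e+11 ≈ 0.6268.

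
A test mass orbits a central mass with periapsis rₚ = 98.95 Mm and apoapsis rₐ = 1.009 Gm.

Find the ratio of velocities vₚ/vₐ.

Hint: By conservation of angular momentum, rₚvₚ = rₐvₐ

Convert to SI: rₚ = 98.95 Mm = 9.895e+07 m; rₐ = 1.009 Gm = 1.009e+09 m.
Conservation of angular momentum gives rₚvₚ = rₐvₐ, so vₚ/vₐ = rₐ/rₚ.
vₚ/vₐ = 1.009e+09 / 9.895e+07 ≈ 10.2.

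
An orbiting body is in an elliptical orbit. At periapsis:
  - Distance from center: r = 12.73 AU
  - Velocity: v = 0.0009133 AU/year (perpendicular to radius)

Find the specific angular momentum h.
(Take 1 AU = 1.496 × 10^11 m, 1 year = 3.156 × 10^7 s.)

Convert to SI: r = 12.73 AU = 1.90441e+12 m; v = 0.0009133 AU/year = 4.3292 m/s.
With v perpendicular to r, h = r · v.
h = 1.90441e+12 · 4.3292 m²/s ≈ 8.245e+12 m²/s.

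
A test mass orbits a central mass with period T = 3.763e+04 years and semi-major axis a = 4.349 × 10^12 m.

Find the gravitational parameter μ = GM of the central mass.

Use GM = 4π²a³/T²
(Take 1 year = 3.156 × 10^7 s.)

Convert to SI: T = 3.763e+04 years = 1.1876e+12 s.
GM = 4π² · a³ / T².
GM = 4π² · (4.349e+12)³ / (1.1876e+12)² m³/s² ≈ 2.302e+15 m³/s² = 2.302 × 10^15 m³/s².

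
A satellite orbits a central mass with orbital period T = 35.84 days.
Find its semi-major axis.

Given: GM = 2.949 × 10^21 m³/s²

Convert to SI: T = 35.84 days = 3.09658e+06 s.
Invert Kepler's third law: a = (GM · T² / (4π²))^(1/3).
Substituting T = 3.09658e+06 s and GM = 2.949e+21 m³/s²:
a = (2.949e+21 · (3.09658e+06)² / (4π²))^(1/3) m
a ≈ 8.947e+10 m = 89.47 Gm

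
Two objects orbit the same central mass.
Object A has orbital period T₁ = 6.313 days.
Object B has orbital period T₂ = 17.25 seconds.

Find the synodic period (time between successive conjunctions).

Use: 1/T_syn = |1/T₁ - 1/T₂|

Convert to SI: T₁ = 6.313 days = 545443 s.
T_syn = |T₁ · T₂ / (T₁ − T₂)|.
T_syn = |545443 · 17.25 / (545443 − 17.25)| s ≈ 17.25 s = 17.25 seconds.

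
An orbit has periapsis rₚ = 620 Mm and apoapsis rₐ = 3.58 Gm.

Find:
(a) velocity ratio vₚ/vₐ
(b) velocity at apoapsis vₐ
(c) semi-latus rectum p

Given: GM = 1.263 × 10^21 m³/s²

Convert to SI: rₚ = 620 Mm = 6.2e+08 m; rₐ = 3.58 Gm = 3.58e+09 m.
(a) Conservation of angular momentum (rₚvₚ = rₐvₐ) gives vₚ/vₐ = rₐ/rₚ = 3.58e+09/6.2e+08 ≈ 5.774
(b) With a = (rₚ + rₐ)/2 = 2.1e+09 m, vₐ = √(GM (2/rₐ − 1/a)) = √(1.263e+21 · (2/3.58e+09 − 1/2.1e+09)) m/s ≈ 3.227e+05 m/s
(c) From a = (rₚ + rₐ)/2 = 2.1e+09 m and e = (rₐ − rₚ)/(rₐ + rₚ) = 0.704762, p = a(1 − e²) = 2.1e+09 · (1 − (0.704762)²) ≈ 1.057e+09 m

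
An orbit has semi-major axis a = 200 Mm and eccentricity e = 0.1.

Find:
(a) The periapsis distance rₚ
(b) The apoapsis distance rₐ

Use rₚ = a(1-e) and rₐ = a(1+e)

Convert to SI: a = 200 Mm = 2e+08 m.
(a) rₚ = a(1 − e) = 2e+08 · (1 − 0.1) = 2e+08 · 0.9 ≈ 1.8e+08 m = 180 Mm.
(b) rₐ = a(1 + e) = 2e+08 · (1 + 0.1) = 2e+08 · 1.1 ≈ 2.2e+08 m = 220 Mm.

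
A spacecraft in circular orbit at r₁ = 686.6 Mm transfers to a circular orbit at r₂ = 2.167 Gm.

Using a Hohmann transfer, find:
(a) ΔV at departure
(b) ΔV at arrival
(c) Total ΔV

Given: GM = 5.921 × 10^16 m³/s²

Convert to SI: r₁ = 686.6 Mm = 6.866e+08 m; r₂ = 2.167 Gm = 2.167e+09 m.
Transfer semi-major axis: a_t = (r₁ + r₂)/2 = (6.866e+08 + 2.167e+09)/2 = 1.4268e+09 m.
Circular speeds: v₁ = √(GM/r₁) = 9286.36 m/s, v₂ = √(GM/r₂) = 5227.19 m/s.
Transfer speeds (vis-viva v² = GM(2/r − 1/a_t)): v₁ᵗ = 11444.4 m/s, v₂ᵗ = 3626.09 m/s.
(a) ΔV₁ = |v₁ᵗ − v₁| ≈ 2158 m/s = 2.158 km/s.
(b) ΔV₂ = |v₂ − v₂ᵗ| ≈ 1601 m/s = 1.601 km/s.
(c) ΔV_total = ΔV₁ + ΔV₂ ≈ 3759 m/s = 3.759 km/s.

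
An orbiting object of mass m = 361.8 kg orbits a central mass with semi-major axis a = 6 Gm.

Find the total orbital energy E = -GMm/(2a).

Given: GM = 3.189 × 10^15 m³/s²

Convert to SI: a = 6 Gm = 6e+09 m.
E = −GMm / (2a).
E = −3.189e+15 · 361.8 / (2 · 6e+09) J ≈ -9.615e+07 J = -96.15 MJ.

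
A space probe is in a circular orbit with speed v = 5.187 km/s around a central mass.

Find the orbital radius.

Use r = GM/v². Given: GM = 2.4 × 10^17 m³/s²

Convert to SI: v = 5.187 km/s = 5187 m/s.
For a circular orbit, v² = GM / r, so r = GM / v².
r = 2.4e+17 / (5187)² m ≈ 8.92e+09 m = 8.92 Gm.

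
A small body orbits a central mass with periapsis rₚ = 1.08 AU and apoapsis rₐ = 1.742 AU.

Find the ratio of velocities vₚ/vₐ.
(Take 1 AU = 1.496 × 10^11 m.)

Convert to SI: rₚ = 1.08 AU = 1.61568e+11 m; rₐ = 1.742 AU = 2.60603e+11 m.
Conservation of angular momentum gives rₚvₚ = rₐvₐ, so vₚ/vₐ = rₐ/rₚ.
vₚ/vₐ = 2.60603e+11 / 1.61568e+11 ≈ 1.613.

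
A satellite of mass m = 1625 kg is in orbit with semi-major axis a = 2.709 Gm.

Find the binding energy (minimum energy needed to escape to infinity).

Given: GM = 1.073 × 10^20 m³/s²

Convert to SI: a = 2.709 Gm = 2.709e+09 m.
Total orbital energy is E = −GMm/(2a); binding energy is E_bind = −E = GMm/(2a).
E_bind = 1.073e+20 · 1625 / (2 · 2.709e+09) J ≈ 3.218e+13 J = 32.18 TJ.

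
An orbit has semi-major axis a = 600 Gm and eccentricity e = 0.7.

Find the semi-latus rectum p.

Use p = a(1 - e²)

Convert to SI: a = 600 Gm = 6e+11 m.
p = a (1 − e²).
p = 6e+11 · (1 − (0.7)²) = 6e+11 · 0.51 ≈ 3.06e+11 m = 306 Gm.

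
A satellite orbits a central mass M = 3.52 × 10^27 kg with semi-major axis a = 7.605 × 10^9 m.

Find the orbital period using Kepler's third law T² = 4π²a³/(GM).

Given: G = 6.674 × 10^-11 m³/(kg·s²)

GM = G · M = 6.674e-11 · 3.52e+27 = 2.34925e+17 m³/s².
Kepler's third law: T = 2π √(a³ / GM).
Substituting a = 7.605e+09 m and GM = 2.34925e+17 m³/s²:
T = 2π √((7.605e+09)³ / 2.34925e+17) s
T ≈ 8.597e+06 s = 99.51 days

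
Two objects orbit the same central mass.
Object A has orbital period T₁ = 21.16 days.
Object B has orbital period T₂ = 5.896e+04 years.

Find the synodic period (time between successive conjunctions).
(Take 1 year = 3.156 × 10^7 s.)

Convert to SI: T₁ = 21.16 days = 1.82822e+06 s; T₂ = 5.896e+04 years = 1.86078e+12 s.
T_syn = |T₁ · T₂ / (T₁ − T₂)|.
T_syn = |1.82822e+06 · 1.86078e+12 / (1.82822e+06 − 1.86078e+12)| s ≈ 1.828e+06 s = 21.16 days.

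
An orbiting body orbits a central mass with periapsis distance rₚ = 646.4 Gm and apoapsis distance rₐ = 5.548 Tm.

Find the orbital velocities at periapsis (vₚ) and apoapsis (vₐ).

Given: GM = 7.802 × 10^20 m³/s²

Convert to SI: rₚ = 646.4 Gm = 6.464e+11 m; rₐ = 5.548 Tm = 5.548e+12 m.
Use the vis-viva equation v² = GM(2/r − 1/a) with a = (rₚ + rₐ)/2 = (6.464e+11 + 5.548e+12)/2 = 3.0972e+12 m.
vₚ = √(GM · (2/rₚ − 1/a)) = √(7.802e+20 · (2/6.464e+11 − 1/3.0972e+12)) m/s ≈ 4.65e+04 m/s = 46.5 km/s.
vₐ = √(GM · (2/rₐ − 1/a)) = √(7.802e+20 · (2/5.548e+12 − 1/3.0972e+12)) m/s ≈ 5418 m/s = 5.418 km/s.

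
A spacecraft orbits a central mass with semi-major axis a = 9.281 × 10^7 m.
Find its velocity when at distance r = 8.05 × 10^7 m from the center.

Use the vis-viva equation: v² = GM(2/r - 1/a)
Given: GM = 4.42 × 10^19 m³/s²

Vis-viva: v = √(GM · (2/r − 1/a)).
2/r − 1/a = 2/8.05e+07 − 1/9.281e+07 = 1.407e-08 m⁻¹.
v = √(4.42e+19 · 1.407e-08) m/s ≈ 7.886e+05 m/s = 788.6 km/s.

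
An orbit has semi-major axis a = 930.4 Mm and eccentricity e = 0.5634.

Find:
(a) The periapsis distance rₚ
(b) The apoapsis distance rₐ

Convert to SI: a = 930.4 Mm = 9.304e+08 m.
(a) rₚ = a(1 − e) = 9.304e+08 · (1 − 0.5634) = 9.304e+08 · 0.4366 ≈ 4.062e+08 m = 406.2 Mm.
(b) rₐ = a(1 + e) = 9.304e+08 · (1 + 0.5634) = 9.304e+08 · 1.5634 ≈ 1.455e+09 m = 1.455 Gm.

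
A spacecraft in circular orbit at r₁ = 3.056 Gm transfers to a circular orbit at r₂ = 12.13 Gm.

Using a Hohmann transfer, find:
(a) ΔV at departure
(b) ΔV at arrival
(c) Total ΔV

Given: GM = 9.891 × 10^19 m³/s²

Convert to SI: r₁ = 3.056 Gm = 3.056e+09 m; r₂ = 12.13 Gm = 1.213e+10 m.
Transfer semi-major axis: a_t = (r₁ + r₂)/2 = (3.056e+09 + 1.213e+10)/2 = 7.593e+09 m.
Circular speeds: v₁ = √(GM/r₁) = 179905 m/s, v₂ = √(GM/r₂) = 90300.4 m/s.
Transfer speeds (vis-viva v² = GM(2/r − 1/a_t)): v₁ᵗ = 227388 m/s, v₂ᵗ = 57287.5 m/s.
(a) ΔV₁ = |v₁ᵗ − v₁| ≈ 4.748e+04 m/s = 47.48 km/s.
(b) ΔV₂ = |v₂ − v₂ᵗ| ≈ 3.301e+04 m/s = 33.01 km/s.
(c) ΔV_total = ΔV₁ + ΔV₂ ≈ 8.05e+04 m/s = 80.5 km/s.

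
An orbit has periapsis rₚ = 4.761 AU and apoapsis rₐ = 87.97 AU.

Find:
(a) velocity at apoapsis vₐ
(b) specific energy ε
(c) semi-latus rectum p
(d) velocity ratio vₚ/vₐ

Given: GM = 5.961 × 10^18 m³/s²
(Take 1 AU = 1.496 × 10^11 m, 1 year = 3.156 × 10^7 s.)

Convert to SI: rₚ = 4.761 AU = 7.12246e+11 m; rₐ = 87.97 AU = 1.31603e+13 m.
(a) With a = (rₚ + rₐ)/2 = 6.93628e+12 m, vₐ = √(GM (2/rₐ − 1/a)) = √(5.961e+18 · (2/1.31603e+13 − 1/6.93628e+12)) m/s ≈ 215.7 m/s
(b) With a = (rₚ + rₐ)/2 = 6.93628e+12 m, ε = −GM/(2a) = −5.961e+18/(2 · 6.93628e+12) J/kg ≈ -4.297e+05 J/kg
(c) From a = (rₚ + rₐ)/2 = 6.93628e+12 m and e = (rₐ − rₚ)/(rₐ + rₚ) = 0.897316, p = a(1 − e²) = 6.93628e+12 · (1 − (0.897316)²) ≈ 1.351e+12 m
(d) Conservation of angular momentum (rₚvₚ = rₐvₐ) gives vₚ/vₐ = rₐ/rₚ = 1.31603e+13/7.12246e+11 ≈ 18.48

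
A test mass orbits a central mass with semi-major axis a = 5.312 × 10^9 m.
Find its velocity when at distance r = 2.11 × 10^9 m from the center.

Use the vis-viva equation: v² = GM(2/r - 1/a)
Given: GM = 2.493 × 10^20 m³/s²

Vis-viva: v = √(GM · (2/r − 1/a)).
2/r − 1/a = 2/2.11e+09 − 1/5.312e+09 = 7.59614e-10 m⁻¹.
v = √(2.493e+20 · 7.59614e-10) m/s ≈ 4.352e+05 m/s = 435.2 km/s.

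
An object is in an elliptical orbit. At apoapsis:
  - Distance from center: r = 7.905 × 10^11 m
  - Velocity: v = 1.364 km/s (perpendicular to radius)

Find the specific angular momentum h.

Convert to SI: v = 1.364 km/s = 1364 m/s.
With v perpendicular to r, h = r · v.
h = 7.905e+11 · 1364 m²/s ≈ 1.078e+15 m²/s.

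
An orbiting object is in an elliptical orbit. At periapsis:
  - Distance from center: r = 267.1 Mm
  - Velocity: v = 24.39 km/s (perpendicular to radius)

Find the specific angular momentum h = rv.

Convert to SI: r = 267.1 Mm = 2.671e+08 m; v = 24.39 km/s = 24390 m/s.
With v perpendicular to r, h = r · v.
h = 2.671e+08 · 24390 m²/s ≈ 6.515e+12 m²/s.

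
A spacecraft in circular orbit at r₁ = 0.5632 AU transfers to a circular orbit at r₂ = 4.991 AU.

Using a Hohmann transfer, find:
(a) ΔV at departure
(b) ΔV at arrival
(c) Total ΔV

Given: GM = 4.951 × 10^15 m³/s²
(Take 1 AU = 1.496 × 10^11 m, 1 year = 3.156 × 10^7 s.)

Convert to SI: r₁ = 0.5632 AU = 8.42547e+10 m; r₂ = 4.991 AU = 7.46654e+11 m.
Transfer semi-major axis: a_t = (r₁ + r₂)/2 = (8.42547e+10 + 7.46654e+11)/2 = 4.15454e+11 m.
Circular speeds: v₁ = √(GM/r₁) = 242.409 m/s, v₂ = √(GM/r₂) = 81.4305 m/s.
Transfer speeds (vis-viva v² = GM(2/r − 1/a_t)): v₁ᵗ = 324.973 m/s, v₂ᵗ = 36.671 m/s.
(a) ΔV₁ = |v₁ᵗ − v₁| ≈ 82.56 m/s = 0.01742 AU/year.
(b) ΔV₂ = |v₂ − v₂ᵗ| ≈ 44.76 m/s = 0.009443 AU/year.
(c) ΔV_total = ΔV₁ + ΔV₂ ≈ 127.3 m/s = 0.02686 AU/year.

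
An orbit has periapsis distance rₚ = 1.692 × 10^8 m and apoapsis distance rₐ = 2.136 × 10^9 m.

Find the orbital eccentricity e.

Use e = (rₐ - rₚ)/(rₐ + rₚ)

e = (rₐ − rₚ) / (rₐ + rₚ).
e = (2.136e+09 − 1.692e+08) / (2.136e+09 + 1.692e+08) = 1.9668e+09 / 2.3052e+09 ≈ 0.8532.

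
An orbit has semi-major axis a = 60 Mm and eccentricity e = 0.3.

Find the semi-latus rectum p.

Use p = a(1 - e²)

Convert to SI: a = 60 Mm = 6e+07 m.
p = a (1 − e²).
p = 6e+07 · (1 − (0.3)²) = 6e+07 · 0.91 ≈ 5.46e+07 m = 54.6 Mm.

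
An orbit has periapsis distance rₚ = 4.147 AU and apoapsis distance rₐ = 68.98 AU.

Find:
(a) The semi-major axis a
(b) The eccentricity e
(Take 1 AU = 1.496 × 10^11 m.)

Convert to SI: rₚ = 4.147 AU = 6.20391e+11 m; rₐ = 68.98 AU = 1.03194e+13 m.
(a) a = (rₚ + rₐ) / 2 = (6.20391e+11 + 1.03194e+13) / 2 ≈ 5.47e+12 m = 36.56 AU.
(b) e = (rₐ − rₚ) / (rₐ + rₚ) = (1.03194e+13 − 6.20391e+11) / (1.03194e+13 + 6.20391e+11) ≈ 0.8866.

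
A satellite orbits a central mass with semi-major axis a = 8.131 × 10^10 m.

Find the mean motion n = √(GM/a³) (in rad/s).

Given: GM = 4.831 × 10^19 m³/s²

n = √(GM / a³).
n = √(4.831e+19 / (8.131e+10)³) rad/s ≈ 2.998e-07 rad/s.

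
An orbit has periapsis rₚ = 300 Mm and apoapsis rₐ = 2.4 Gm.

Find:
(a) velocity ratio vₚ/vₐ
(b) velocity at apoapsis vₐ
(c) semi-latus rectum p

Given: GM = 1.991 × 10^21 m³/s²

Convert to SI: rₚ = 300 Mm = 3e+08 m; rₐ = 2.4 Gm = 2.4e+09 m.
(a) Conservation of angular momentum (rₚvₚ = rₐvₐ) gives vₚ/vₐ = rₐ/rₚ = 2.4e+09/3e+08 ≈ 8
(b) With a = (rₚ + rₐ)/2 = 1.35e+09 m, vₐ = √(GM (2/rₐ − 1/a)) = √(1.991e+21 · (2/2.4e+09 − 1/1.35e+09)) m/s ≈ 4.294e+05 m/s
(c) From a = (rₚ + rₐ)/2 = 1.35e+09 m and e = (rₐ − rₚ)/(rₐ + rₚ) = 0.777778, p = a(1 − e²) = 1.35e+09 · (1 − (0.777778)²) ≈ 5.333e+08 m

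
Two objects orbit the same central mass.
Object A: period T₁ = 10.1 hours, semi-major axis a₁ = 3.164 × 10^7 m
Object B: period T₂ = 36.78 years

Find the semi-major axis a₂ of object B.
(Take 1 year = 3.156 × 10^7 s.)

Convert to SI: T₁ = 10.1 hours = 36360 s; T₂ = 36.78 years = 1.16078e+09 s.
Kepler's third law: (T₁/T₂)² = (a₁/a₂)³ ⇒ a₂ = a₁ · (T₂/T₁)^(2/3).
T₂/T₁ = 1.16078e+09 / 36360 = 31924.6.
a₂ = 3.164e+07 · (31924.6)^(2/3) m ≈ 3.184e+10 m = 3.184 × 10^10 m.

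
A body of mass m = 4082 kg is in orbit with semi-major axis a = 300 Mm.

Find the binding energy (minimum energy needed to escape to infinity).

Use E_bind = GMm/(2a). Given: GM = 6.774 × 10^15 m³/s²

Convert to SI: a = 300 Mm = 3e+08 m.
Total orbital energy is E = −GMm/(2a); binding energy is E_bind = −E = GMm/(2a).
E_bind = 6.774e+15 · 4082 / (2 · 3e+08) J ≈ 4.609e+10 J = 46.09 GJ.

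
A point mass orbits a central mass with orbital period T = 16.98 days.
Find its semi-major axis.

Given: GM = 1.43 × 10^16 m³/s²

Convert to SI: T = 16.98 days = 1.46707e+06 s.
Invert Kepler's third law: a = (GM · T² / (4π²))^(1/3).
Substituting T = 1.46707e+06 s and GM = 1.43e+16 m³/s²:
a = (1.43e+16 · (1.46707e+06)² / (4π²))^(1/3) m
a ≈ 9.204e+08 m = 920.4 Mm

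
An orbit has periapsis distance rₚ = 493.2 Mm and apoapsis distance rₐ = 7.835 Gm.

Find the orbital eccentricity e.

Convert to SI: rₚ = 493.2 Mm = 4.932e+08 m; rₐ = 7.835 Gm = 7.835e+09 m.
e = (rₐ − rₚ) / (rₐ + rₚ).
e = (7.835e+09 − 4.932e+08) / (7.835e+09 + 4.932e+08) = 7.3418e+09 / 8.3282e+09 ≈ 0.8816.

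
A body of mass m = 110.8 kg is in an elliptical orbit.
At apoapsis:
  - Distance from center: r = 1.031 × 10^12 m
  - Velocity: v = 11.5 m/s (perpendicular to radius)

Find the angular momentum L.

Since v is perpendicular to r, L = m · v · r.
L = 110.8 · 11.5 · 1.031e+12 kg·m²/s ≈ 1.314e+15 kg·m²/s.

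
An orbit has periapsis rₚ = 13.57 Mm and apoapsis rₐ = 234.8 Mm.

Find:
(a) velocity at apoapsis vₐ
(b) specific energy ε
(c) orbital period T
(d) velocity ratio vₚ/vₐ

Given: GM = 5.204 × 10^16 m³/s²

Convert to SI: rₚ = 13.57 Mm = 1.357e+07 m; rₐ = 234.8 Mm = 2.348e+08 m.
(a) With a = (rₚ + rₐ)/2 = 1.24185e+08 m, vₐ = √(GM (2/rₐ − 1/a)) = √(5.204e+16 · (2/2.348e+08 − 1/1.24185e+08)) m/s ≈ 4921 m/s
(b) With a = (rₚ + rₐ)/2 = 1.24185e+08 m, ε = −GM/(2a) = −5.204e+16/(2 · 1.24185e+08) J/kg ≈ -2.095e+08 J/kg
(c) With a = (rₚ + rₐ)/2 = 1.24185e+08 m, T = 2π √(a³/GM) = 2π √((1.24185e+08)³/5.204e+16) s ≈ 3.812e+04 s
(d) Conservation of angular momentum (rₚvₚ = rₐvₐ) gives vₚ/vₐ = rₐ/rₚ = 2.348e+08/1.357e+07 ≈ 17.3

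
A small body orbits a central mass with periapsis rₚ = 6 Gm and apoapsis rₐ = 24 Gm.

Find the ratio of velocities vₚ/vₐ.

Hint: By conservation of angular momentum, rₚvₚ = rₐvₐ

Convert to SI: rₚ = 6 Gm = 6e+09 m; rₐ = 24 Gm = 2.4e+10 m.
Conservation of angular momentum gives rₚvₚ = rₐvₐ, so vₚ/vₐ = rₐ/rₚ.
vₚ/vₐ = 2.4e+10 / 6e+09 ≈ 4.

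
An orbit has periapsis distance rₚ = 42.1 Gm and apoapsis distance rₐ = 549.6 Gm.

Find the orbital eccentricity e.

Convert to SI: rₚ = 42.1 Gm = 4.21e+10 m; rₐ = 549.6 Gm = 5.496e+11 m.
e = (rₐ − rₚ) / (rₐ + rₚ).
e = (5.496e+11 − 4.21e+10) / (5.496e+11 + 4.21e+10) = 5.075e+11 / 5.917e+11 ≈ 0.8577.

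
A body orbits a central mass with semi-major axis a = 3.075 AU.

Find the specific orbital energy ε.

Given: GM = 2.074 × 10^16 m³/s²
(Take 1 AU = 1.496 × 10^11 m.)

Convert to SI: a = 3.075 AU = 4.6002e+11 m.
ε = −GM / (2a).
ε = −2.074e+16 / (2 · 4.6002e+11) J/kg ≈ -2.254e+04 J/kg = -22.54 kJ/kg.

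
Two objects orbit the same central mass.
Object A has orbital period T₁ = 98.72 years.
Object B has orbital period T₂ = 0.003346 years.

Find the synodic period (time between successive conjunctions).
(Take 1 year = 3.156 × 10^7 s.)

Convert to SI: T₁ = 98.72 years = 3.1156e+09 s; T₂ = 0.003346 years = 105600 s.
T_syn = |T₁ · T₂ / (T₁ − T₂)|.
T_syn = |3.1156e+09 · 105600 / (3.1156e+09 − 105600)| s ≈ 1.056e+05 s = 0.003346 years.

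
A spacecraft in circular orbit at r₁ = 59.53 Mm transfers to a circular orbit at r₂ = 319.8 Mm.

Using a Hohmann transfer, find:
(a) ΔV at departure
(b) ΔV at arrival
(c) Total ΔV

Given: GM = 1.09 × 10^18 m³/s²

Convert to SI: r₁ = 59.53 Mm = 5.953e+07 m; r₂ = 319.8 Mm = 3.198e+08 m.
Transfer semi-major axis: a_t = (r₁ + r₂)/2 = (5.953e+07 + 3.198e+08)/2 = 1.89665e+08 m.
Circular speeds: v₁ = √(GM/r₁) = 135315 m/s, v₂ = √(GM/r₂) = 58381.3 m/s.
Transfer speeds (vis-viva v² = GM(2/r − 1/a_t)): v₁ᵗ = 175708 m/s, v₂ᵗ = 32707.6 m/s.
(a) ΔV₁ = |v₁ᵗ − v₁| ≈ 4.039e+04 m/s = 40.39 km/s.
(b) ΔV₂ = |v₂ − v₂ᵗ| ≈ 2.567e+04 m/s = 25.67 km/s.
(c) ΔV_total = ΔV₁ + ΔV₂ ≈ 6.607e+04 m/s = 66.07 km/s.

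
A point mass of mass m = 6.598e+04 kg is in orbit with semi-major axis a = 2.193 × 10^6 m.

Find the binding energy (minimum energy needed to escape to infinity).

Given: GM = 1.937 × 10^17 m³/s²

Total orbital energy is E = −GMm/(2a); binding energy is E_bind = −E = GMm/(2a).
E_bind = 1.937e+17 · 6.598e+04 / (2 · 2.193e+06) J ≈ 2.914e+15 J = 2.914 PJ.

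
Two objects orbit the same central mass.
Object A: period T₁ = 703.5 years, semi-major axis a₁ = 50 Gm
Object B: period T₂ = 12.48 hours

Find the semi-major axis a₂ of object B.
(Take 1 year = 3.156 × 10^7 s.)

Convert to SI: T₁ = 703.5 years = 2.22025e+10 s; a₁ = 50 Gm = 5e+10 m; T₂ = 12.48 hours = 44928 s.
Kepler's third law: (T₁/T₂)² = (a₁/a₂)³ ⇒ a₂ = a₁ · (T₂/T₁)^(2/3).
T₂/T₁ = 44928 / 2.22025e+10 = 2.02356e-06.
a₂ = 5e+10 · (2.02356e-06)^(2/3) m ≈ 7.999e+06 m = 7.999 Mm.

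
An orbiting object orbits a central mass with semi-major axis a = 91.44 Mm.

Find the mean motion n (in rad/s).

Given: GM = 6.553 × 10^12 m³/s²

Convert to SI: a = 91.44 Mm = 9.144e+07 m.
n = √(GM / a³).
n = √(6.553e+12 / (9.144e+07)³) rad/s ≈ 2.928e-06 rad/s.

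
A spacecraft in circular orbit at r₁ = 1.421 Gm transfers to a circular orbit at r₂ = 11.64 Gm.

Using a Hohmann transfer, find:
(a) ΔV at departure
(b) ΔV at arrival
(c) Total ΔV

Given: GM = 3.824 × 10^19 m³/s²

Convert to SI: r₁ = 1.421 Gm = 1.421e+09 m; r₂ = 11.64 Gm = 1.164e+10 m.
Transfer semi-major axis: a_t = (r₁ + r₂)/2 = (1.421e+09 + 1.164e+10)/2 = 6.5305e+09 m.
Circular speeds: v₁ = √(GM/r₁) = 164045 m/s, v₂ = √(GM/r₂) = 57316.9 m/s.
Transfer speeds (vis-viva v² = GM(2/r − 1/a_t)): v₁ᵗ = 219011 m/s, v₂ᵗ = 26736.6 m/s.
(a) ΔV₁ = |v₁ᵗ − v₁| ≈ 5.497e+04 m/s = 54.97 km/s.
(b) ΔV₂ = |v₂ − v₂ᵗ| ≈ 3.058e+04 m/s = 30.58 km/s.
(c) ΔV_total = ΔV₁ + ΔV₂ ≈ 8.555e+04 m/s = 85.55 km/s.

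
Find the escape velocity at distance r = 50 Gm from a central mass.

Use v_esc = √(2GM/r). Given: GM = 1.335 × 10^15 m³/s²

Convert to SI: r = 50 Gm = 5e+10 m.
Escape velocity comes from setting total energy to zero: ½v² − GM/r = 0 ⇒ v_esc = √(2GM / r).
v_esc = √(2 · 1.335e+15 / 5e+10) m/s ≈ 231.1 m/s = 231.1 m/s.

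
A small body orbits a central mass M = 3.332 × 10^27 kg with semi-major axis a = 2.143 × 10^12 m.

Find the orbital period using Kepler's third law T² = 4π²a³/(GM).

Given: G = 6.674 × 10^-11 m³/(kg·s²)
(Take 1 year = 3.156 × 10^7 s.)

GM = G · M = 6.674e-11 · 3.332e+27 = 2.22378e+17 m³/s².
Kepler's third law: T = 2π √(a³ / GM).
Substituting a = 2.143e+12 m and GM = 2.22378e+17 m³/s²:
T = 2π √((2.143e+12)³ / 2.22378e+17) s
T ≈ 4.18e+10 s = 1324 years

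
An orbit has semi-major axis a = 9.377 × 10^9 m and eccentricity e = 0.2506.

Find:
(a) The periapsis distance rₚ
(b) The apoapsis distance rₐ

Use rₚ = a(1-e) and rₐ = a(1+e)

(a) rₚ = a(1 − e) = 9.377e+09 · (1 − 0.2506) = 9.377e+09 · 0.7494 ≈ 7.027e+09 m = 7.027 × 10^9 m.
(b) rₐ = a(1 + e) = 9.377e+09 · (1 + 0.2506) = 9.377e+09 · 1.2506 ≈ 1.173e+10 m = 1.173 × 10^10 m.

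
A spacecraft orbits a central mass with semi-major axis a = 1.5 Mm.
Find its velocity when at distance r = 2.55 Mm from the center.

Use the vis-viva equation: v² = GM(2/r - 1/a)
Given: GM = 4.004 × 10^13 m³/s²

Convert to SI: a = 1.5 Mm = 1.5e+06 m; r = 2.55 Mm = 2.55e+06 m.
Vis-viva: v = √(GM · (2/r − 1/a)).
2/r − 1/a = 2/2.55e+06 − 1/1.5e+06 = 1.17647e-07 m⁻¹.
v = √(4.004e+13 · 1.17647e-07) m/s ≈ 2170 m/s = 2.17 km/s.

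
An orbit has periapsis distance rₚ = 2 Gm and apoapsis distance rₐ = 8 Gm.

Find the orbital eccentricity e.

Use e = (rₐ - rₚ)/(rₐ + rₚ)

Convert to SI: rₚ = 2 Gm = 2e+09 m; rₐ = 8 Gm = 8e+09 m.
e = (rₐ − rₚ) / (rₐ + rₚ).
e = (8e+09 − 2e+09) / (8e+09 + 2e+09) = 6e+09 / 1e+10 ≈ 0.6.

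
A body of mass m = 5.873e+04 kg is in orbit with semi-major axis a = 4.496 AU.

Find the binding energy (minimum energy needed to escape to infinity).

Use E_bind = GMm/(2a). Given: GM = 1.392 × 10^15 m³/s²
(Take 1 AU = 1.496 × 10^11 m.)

Convert to SI: a = 4.496 AU = 6.72602e+11 m.
Total orbital energy is E = −GMm/(2a); binding energy is E_bind = −E = GMm/(2a).
E_bind = 1.392e+15 · 5.873e+04 / (2 · 6.72602e+11) J ≈ 6.077e+07 J = 60.77 MJ.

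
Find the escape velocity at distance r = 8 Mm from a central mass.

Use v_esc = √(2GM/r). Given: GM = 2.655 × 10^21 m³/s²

Convert to SI: r = 8 Mm = 8e+06 m.
Escape velocity comes from setting total energy to zero: ½v² − GM/r = 0 ⇒ v_esc = √(2GM / r).
v_esc = √(2 · 2.655e+21 / 8e+06) m/s ≈ 2.576e+07 m/s = 2.576e+04 km/s.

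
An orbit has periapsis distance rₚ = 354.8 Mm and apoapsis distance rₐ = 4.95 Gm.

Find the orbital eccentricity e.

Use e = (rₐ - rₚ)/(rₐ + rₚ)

Convert to SI: rₚ = 354.8 Mm = 3.548e+08 m; rₐ = 4.95 Gm = 4.95e+09 m.
e = (rₐ − rₚ) / (rₐ + rₚ).
e = (4.95e+09 − 3.548e+08) / (4.95e+09 + 3.548e+08) = 4.5952e+09 / 5.3048e+09 ≈ 0.8662.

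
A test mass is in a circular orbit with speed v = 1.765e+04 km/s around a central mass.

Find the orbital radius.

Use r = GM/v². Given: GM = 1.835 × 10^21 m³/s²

Convert to SI: v = 1.765e+04 km/s = 1.765e+07 m/s.
For a circular orbit, v² = GM / r, so r = GM / v².
r = 1.835e+21 / (1.765e+07)² m ≈ 5.89e+06 m = 5.89 Mm.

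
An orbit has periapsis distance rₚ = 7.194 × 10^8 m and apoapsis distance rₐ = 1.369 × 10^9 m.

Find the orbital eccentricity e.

e = (rₐ − rₚ) / (rₐ + rₚ).
e = (1.369e+09 − 7.194e+08) / (1.369e+09 + 7.194e+08) = 6.496e+08 / 2.0884e+09 ≈ 0.3111.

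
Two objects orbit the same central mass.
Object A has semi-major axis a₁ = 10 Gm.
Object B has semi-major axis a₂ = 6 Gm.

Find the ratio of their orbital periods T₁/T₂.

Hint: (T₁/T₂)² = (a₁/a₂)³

Convert to SI: a₁ = 10 Gm = 1e+10 m; a₂ = 6 Gm = 6e+09 m.
From Kepler's third law, (T₁/T₂)² = (a₁/a₂)³, so T₁/T₂ = (a₁/a₂)^(3/2).
a₁/a₂ = 1e+10 / 6e+09 = 1.66667.
T₁/T₂ = (1.66667)^(3/2) ≈ 2.152.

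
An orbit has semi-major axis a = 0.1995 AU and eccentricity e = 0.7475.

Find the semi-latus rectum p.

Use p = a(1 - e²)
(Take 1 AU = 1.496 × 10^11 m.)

Convert to SI: a = 0.1995 AU = 2.98452e+10 m.
p = a (1 − e²).
p = 2.98452e+10 · (1 − (0.7475)²) = 2.98452e+10 · 0.441244 ≈ 1.317e+10 m = 0.08803 AU.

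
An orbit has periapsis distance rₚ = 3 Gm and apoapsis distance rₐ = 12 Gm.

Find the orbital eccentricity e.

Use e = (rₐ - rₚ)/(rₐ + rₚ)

Convert to SI: rₚ = 3 Gm = 3e+09 m; rₐ = 12 Gm = 1.2e+10 m.
e = (rₐ − rₚ) / (rₐ + rₚ).
e = (1.2e+10 − 3e+09) / (1.2e+10 + 3e+09) = 9e+09 / 1.5e+10 ≈ 0.6.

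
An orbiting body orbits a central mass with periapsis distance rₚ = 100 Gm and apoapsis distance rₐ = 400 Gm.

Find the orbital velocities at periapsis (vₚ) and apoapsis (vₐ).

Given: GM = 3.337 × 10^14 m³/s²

Convert to SI: rₚ = 100 Gm = 1e+11 m; rₐ = 400 Gm = 4e+11 m.
Use the vis-viva equation v² = GM(2/r − 1/a) with a = (rₚ + rₐ)/2 = (1e+11 + 4e+11)/2 = 2.5e+11 m.
vₚ = √(GM · (2/rₚ − 1/a)) = √(3.337e+14 · (2/1e+11 − 1/2.5e+11)) m/s ≈ 73.07 m/s = 73.07 m/s.
vₐ = √(GM · (2/rₐ − 1/a)) = √(3.337e+14 · (2/4e+11 − 1/2.5e+11)) m/s ≈ 18.27 m/s = 18.27 m/s.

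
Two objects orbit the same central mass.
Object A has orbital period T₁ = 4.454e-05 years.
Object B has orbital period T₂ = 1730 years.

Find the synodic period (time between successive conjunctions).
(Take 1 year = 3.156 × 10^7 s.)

Convert to SI: T₁ = 4.454e-05 years = 1405.68 s; T₂ = 1730 years = 5.45988e+10 s.
T_syn = |T₁ · T₂ / (T₁ − T₂)|.
T_syn = |1405.68 · 5.45988e+10 / (1405.68 − 5.45988e+10)| s ≈ 1406 s = 4.454e-05 years.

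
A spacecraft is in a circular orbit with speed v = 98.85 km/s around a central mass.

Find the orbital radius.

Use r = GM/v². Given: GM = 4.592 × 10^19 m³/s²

Convert to SI: v = 98.85 km/s = 98850 m/s.
For a circular orbit, v² = GM / r, so r = GM / v².
r = 4.592e+19 / (98850)² m ≈ 4.699e+09 m = 4.699 Gm.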